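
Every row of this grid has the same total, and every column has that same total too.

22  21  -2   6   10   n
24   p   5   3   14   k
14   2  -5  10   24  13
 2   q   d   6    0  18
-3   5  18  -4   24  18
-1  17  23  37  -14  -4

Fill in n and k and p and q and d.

n = 1, k = 12, p = 0, q = 13, d = 19

Rows 3 and 5 both sum to 58, so that's the common total.
The known cells in row 1 total 57, leaving 58 − 57 = 1 for the blank.
The known cells in column 6 total 46, leaving 58 − 46 = 12 for the blank.
The known cells in row 2 total 58, leaving 58 − 58 = 0 for the blank.
The known cells in column 2 total 45, leaving 58 − 45 = 13 for the blank.
The known cells in row 4 total 39, leaving 58 − 39 = 19 for the blank.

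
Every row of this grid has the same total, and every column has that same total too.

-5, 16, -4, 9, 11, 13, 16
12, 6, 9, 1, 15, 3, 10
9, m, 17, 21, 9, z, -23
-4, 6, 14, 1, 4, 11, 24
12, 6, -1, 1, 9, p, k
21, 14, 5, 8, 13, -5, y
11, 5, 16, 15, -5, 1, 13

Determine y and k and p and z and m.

y = 0, k = 16, p = 13, z = 20, m = 3

Rows 1 and 2 both sum to 56, so that's the common total.
Column 2 has 16 + 6 + 6 + 6 + 14 + 5 = 53; the blank must be 56 − 53 = 3.
Row 6 has 21 + 14 + 5 + 8 + 13 − 5 = 56; the blank must be 56 − 56 = 0.
Column 7 has 16 + 10 − 23 + 24 + 0 + 13 = 40; the blank must be 56 − 40 = 16.
Row 5 has 12 + 6 − 1 + 1 + 9 + 16 = 43; the blank must be 56 − 43 = 13.
Row 3 has 9 + 3 + 17 + 21 + 9 − 23 = 36; the blank must be 56 − 36 = 20.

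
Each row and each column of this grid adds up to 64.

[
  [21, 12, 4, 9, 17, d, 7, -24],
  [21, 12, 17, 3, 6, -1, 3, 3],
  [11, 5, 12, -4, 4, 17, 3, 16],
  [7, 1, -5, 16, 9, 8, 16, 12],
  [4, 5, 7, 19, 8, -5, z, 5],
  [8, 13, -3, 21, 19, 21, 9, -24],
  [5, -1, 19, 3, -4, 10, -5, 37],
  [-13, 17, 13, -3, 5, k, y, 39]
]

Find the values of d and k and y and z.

Row 5: 4 + 5 + 7 + 19 + 8 − 5 + 5 = 43, so its missing entry is 64 − 43 = 21.
Column 7: 7 + 3 + 3 + 16 + 21 + 9 − 5 = 54, so its missing entry is 64 − 54 = 10.
Row 8: -13 + 17 + 13 − 3 + 5 + 10 + 39 = 68, so its missing entry is 64 − 68 = -4.
Row 1: 21 + 12 + 4 + 9 + 17 + 7 − 24 = 46, so its missing entry is 64 − 46 = 18.

d = 18, k = -4, y = 10, z = 21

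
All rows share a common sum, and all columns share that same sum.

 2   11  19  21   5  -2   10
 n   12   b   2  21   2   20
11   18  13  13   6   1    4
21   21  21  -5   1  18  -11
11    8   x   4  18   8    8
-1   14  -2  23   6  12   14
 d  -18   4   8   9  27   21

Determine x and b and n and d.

Rows 1 and 3 both sum to 66, so that's the common total.
The known cells in row 5 total 57, leaving 66 − 57 = 9 for the blank.
The known cells in column 3 total 64, leaving 66 − 64 = 2 for the blank.
The known cells in row 2 total 59, leaving 66 − 59 = 7 for the blank.
The known cells in row 7 total 51, leaving 66 − 51 = 15 for the blank.

x = 9, b = 2, n = 7, d = 15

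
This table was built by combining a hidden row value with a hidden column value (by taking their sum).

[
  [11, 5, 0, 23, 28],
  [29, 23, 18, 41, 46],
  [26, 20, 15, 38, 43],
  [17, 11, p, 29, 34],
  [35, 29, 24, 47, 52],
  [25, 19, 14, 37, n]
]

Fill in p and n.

p = 6, n = 42

The difference between any two rows is the same in every column — this is an addition table with the headers hidden.
Row 4 minus row 1 is 11 − 5 = 6, so its entry in column 3 is 0 + 6 = 6.
Row 6 minus row 1 is 19 − 5 = 14, so its entry in column 5 is 28 + 14 = 42.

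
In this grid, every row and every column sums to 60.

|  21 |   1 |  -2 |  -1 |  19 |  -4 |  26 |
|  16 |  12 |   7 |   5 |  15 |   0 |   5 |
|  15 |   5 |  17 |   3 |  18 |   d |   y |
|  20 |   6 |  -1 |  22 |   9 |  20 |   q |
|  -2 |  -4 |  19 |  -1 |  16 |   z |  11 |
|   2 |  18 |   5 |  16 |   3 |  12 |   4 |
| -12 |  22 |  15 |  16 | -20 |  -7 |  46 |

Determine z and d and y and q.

z = 21, d = 18, y = -16, q = -16

Row 5: -2 − 4 + 19 − 1 + 16 + 11 = 39, so its missing entry is 60 − 39 = 21.
Column 6: -4 + 0 + 20 + 21 + 12 − 7 = 42, so its missing entry is 60 − 42 = 18.
Row 3: 15 + 5 + 17 + 3 + 18 + 18 = 76, so its missing entry is 60 − 76 = -16.
Row 4: 20 + 6 − 1 + 22 + 9 + 20 = 76, so its missing entry is 60 − 76 = -16.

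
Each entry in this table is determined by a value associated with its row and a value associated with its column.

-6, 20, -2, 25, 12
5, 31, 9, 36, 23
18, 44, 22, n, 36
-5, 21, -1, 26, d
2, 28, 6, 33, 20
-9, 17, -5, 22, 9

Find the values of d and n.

d = 13, n = 49

The difference between any two rows is the same in every column — this is an addition table with the headers hidden.
Row 4 minus row 1 is 21 − 20 = 1, so its entry in column 5 is 12 + 1 = 13.
Row 3 minus row 1 is 44 − 20 = 24, so its entry in column 4 is 25 + 24 = 49.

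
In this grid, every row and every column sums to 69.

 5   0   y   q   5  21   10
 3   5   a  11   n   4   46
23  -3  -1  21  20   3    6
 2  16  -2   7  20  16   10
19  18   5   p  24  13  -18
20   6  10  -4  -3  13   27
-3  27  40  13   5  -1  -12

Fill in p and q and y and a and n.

Row 5 has 19 + 18 + 5 + 24 + 13 − 18 = 61; the blank must be 69 − 61 = 8.
Column 4 has 11 + 21 + 7 + 8 − 4 + 13 = 56; the blank must be 69 − 56 = 13.
Column 5 has 5 + 20 + 20 + 24 − 3 + 5 = 71; the blank must be 69 − 71 = -2.
Row 2 has 3 + 5 + 11 − 2 + 4 + 46 = 67; the blank must be 69 − 67 = 2.
Row 1 has 5 + 0 + 13 + 5 + 21 + 10 = 54; the blank must be 69 − 54 = 15.

p = 8, q = 13, y = 15, a = 2, n = -2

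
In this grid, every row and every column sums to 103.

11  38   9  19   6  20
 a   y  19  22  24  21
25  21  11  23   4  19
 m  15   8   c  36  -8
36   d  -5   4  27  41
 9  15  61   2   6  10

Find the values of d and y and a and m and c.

Column 4 has 19 + 22 + 23 + 4 + 2 = 70; the blank must be 103 − 70 = 33.
Row 4 has 15 + 8 + 33 + 36 − 8 = 84; the blank must be 103 − 84 = 19.
Column 1 has 11 + 25 + 19 + 36 + 9 = 100; the blank must be 103 − 100 = 3.
Row 2 has 3 + 19 + 22 + 24 + 21 = 89; the blank must be 103 − 89 = 14.
Row 5 has 36 − 5 + 4 + 27 + 41 = 103; the blank must be 103 − 103 = 0.

d = 0, y = 14, a = 3, m = 19, c = 33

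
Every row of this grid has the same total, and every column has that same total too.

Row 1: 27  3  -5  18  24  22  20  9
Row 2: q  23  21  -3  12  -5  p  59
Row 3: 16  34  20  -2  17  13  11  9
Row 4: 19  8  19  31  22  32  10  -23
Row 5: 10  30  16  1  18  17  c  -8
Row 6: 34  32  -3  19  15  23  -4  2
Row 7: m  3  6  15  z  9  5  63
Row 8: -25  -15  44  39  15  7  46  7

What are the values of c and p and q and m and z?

Rows 1 and 3 both sum to 118, so that's the common total.
Row 5 has 10 + 30 + 16 + 1 + 18 + 17 − 8 = 84; the blank must be 118 − 84 = 34.
Column 5 has 24 + 12 + 17 + 22 + 18 + 15 + 15 = 123; the blank must be 118 − 123 = -5.
Row 7 has 3 + 6 + 15 − 5 + 9 + 5 + 63 = 96; the blank must be 118 − 96 = 22.
Column 1 has 27 + 16 + 19 + 10 + 34 + 22 − 25 = 103; the blank must be 118 − 103 = 15.
Row 2 has 15 + 23 + 21 − 3 + 12 − 5 + 59 = 122; the blank must be 118 − 122 = -4.

c = 34, p = -4, q = 15, m = 22, z = -5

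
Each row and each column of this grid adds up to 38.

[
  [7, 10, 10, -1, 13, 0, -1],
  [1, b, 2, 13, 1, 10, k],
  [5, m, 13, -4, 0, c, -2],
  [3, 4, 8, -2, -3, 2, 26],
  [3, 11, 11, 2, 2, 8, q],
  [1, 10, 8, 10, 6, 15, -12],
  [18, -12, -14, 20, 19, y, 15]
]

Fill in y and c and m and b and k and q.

y = -8, c = 11, m = 15, b = 0, k = 11, q = 1

Row 7: 18 − 12 − 14 + 20 + 19 + 15 = 46, so its missing entry is 38 − 46 = -8.
Row 5: 3 + 11 + 11 + 2 + 2 + 8 = 37, so its missing entry is 38 − 37 = 1.
Column 7: -1 − 2 + 26 + 1 − 12 + 15 = 27, so its missing entry is 38 − 27 = 11.
Row 2: 1 + 2 + 13 + 1 + 10 + 11 = 38, so its missing entry is 38 − 38 = 0.
Column 2: 10 + 0 + 4 + 11 + 10 − 12 = 23, so its missing entry is 38 − 23 = 15.
Row 3: 5 + 15 + 13 − 4 + 0 − 2 = 27, so its missing entry is 38 − 27 = 11.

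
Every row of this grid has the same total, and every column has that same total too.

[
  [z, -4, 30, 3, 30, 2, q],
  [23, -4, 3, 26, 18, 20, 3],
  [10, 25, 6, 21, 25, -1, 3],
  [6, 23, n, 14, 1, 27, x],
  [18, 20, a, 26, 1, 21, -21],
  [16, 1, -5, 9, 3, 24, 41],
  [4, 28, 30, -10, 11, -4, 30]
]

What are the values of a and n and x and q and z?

a = 24, n = 1, x = 17, q = 16, z = 12

Rows 2 and 3 both sum to 89, so that's the common total.
Column 1 has 23 + 10 + 6 + 18 + 16 + 4 = 77; the blank must be 89 − 77 = 12.
Row 5 has 18 + 20 + 26 + 1 + 21 − 21 = 65; the blank must be 89 − 65 = 24.
Row 1 has 12 − 4 + 30 + 3 + 30 + 2 = 73; the blank must be 89 − 73 = 16.
Column 7 has 16 + 3 + 3 − 21 + 41 + 30 = 72; the blank must be 89 − 72 = 17.
Row 4 has 6 + 23 + 14 + 1 + 27 + 17 = 88; the blank must be 89 − 88 = 1.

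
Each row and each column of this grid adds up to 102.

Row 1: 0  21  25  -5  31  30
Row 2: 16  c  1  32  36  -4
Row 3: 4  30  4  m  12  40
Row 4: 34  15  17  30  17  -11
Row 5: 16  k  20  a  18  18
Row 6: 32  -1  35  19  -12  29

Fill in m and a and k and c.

Row 3: 4 + 30 + 4 + 12 + 40 = 90, so its missing entry is 102 − 90 = 12.
Row 2: 16 + 1 + 32 + 36 − 4 = 81, so its missing entry is 102 − 81 = 21.
Column 2: 21 + 21 + 30 + 15 − 1 = 86, so its missing entry is 102 − 86 = 16.
Row 5: 16 + 16 + 20 + 18 + 18 = 88, so its missing entry is 102 − 88 = 14.

m = 12, a = 14, k = 16, c = 21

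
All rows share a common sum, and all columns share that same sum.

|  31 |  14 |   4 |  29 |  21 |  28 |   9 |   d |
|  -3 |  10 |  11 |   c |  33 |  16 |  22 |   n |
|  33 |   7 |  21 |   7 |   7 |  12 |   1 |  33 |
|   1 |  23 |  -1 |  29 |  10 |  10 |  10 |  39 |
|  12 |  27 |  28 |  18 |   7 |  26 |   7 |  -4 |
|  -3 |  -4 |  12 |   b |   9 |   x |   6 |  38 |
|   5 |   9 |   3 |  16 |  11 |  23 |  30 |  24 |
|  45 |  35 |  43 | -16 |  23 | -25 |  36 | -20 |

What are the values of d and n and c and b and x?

Rows 3 and 4 both sum to 121, so that's the common total.
Row 1 has 31 + 14 + 4 + 29 + 21 + 28 + 9 = 136; the blank must be 121 − 136 = -15.
Column 6 has 28 + 16 + 12 + 10 + 26 + 23 − 25 = 90; the blank must be 121 − 90 = 31.
Column 8 has -15 + 33 + 39 − 4 + 38 + 24 − 20 = 95; the blank must be 121 − 95 = 26.
Row 6 has -3 − 4 + 12 + 9 + 31 + 6 + 38 = 89; the blank must be 121 − 89 = 32.
Row 2 has -3 + 10 + 11 + 33 + 16 + 22 + 26 = 115; the blank must be 121 − 115 = 6.

d = -15, n = 26, c = 6, b = 32, x = 31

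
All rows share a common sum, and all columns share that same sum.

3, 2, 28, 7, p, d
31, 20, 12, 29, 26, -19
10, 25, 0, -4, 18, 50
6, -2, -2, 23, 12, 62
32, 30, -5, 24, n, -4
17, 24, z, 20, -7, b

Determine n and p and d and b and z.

n = 22, p = 28, d = 31, b = -21, z = 66

Rows 2 and 3 both sum to 99, so that's the common total.
The known cells in row 5 total 77, leaving 99 − 77 = 22 for the blank.
The known cells in column 5 total 71, leaving 99 − 71 = 28 for the blank.
The known cells in row 1 total 68, leaving 99 − 68 = 31 for the blank.
The known cells in column 6 total 120, leaving 99 − 120 = -21 for the blank.
The known cells in row 6 total 33, leaving 99 − 33 = 66 for the blank.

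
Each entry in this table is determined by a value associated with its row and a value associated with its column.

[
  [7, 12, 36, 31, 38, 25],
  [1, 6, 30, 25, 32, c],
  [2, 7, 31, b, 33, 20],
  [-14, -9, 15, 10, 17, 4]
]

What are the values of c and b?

c = 19, b = 26

The difference between any two rows is the same in every column — this is an addition table with the headers hidden.
Row 2 minus row 1 is 32 − 38 = -6, so its entry in column 6 is 25 + (-6) = 19.
Row 3 minus row 1 is 33 − 38 = -5, so its entry in column 4 is 31 + (-5) = 26.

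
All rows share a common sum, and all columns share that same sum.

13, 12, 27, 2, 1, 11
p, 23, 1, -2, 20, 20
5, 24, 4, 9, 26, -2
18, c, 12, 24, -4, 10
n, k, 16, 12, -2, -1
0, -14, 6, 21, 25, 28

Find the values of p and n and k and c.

Rows 1 and 3 both sum to 66, so that's the common total.
Row 2: 23 + 1 − 2 + 20 + 20 = 62, so its missing entry is 66 − 62 = 4.
Column 1: 13 + 4 + 5 + 18 + 0 = 40, so its missing entry is 66 − 40 = 26.
Row 5: 26 + 16 + 12 − 2 − 1 = 51, so its missing entry is 66 − 51 = 15.
Row 4: 18 + 12 + 24 − 4 + 10 = 60, so its missing entry is 66 − 60 = 6.

p = 4, n = 26, k = 15, c = 6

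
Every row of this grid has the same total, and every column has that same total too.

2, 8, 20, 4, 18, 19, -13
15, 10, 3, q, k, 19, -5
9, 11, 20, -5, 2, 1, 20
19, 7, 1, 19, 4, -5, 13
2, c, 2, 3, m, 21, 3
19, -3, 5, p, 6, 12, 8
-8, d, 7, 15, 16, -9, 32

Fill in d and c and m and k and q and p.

d = 5, c = 20, m = 7, k = 5, q = 11, p = 11

Rows 1 and 3 both sum to 58, so that's the common total.
Row 7 has -8 + 7 + 15 + 16 − 9 + 32 = 53; the blank must be 58 − 53 = 5.
Row 6 has 19 − 3 + 5 + 6 + 12 + 8 = 47; the blank must be 58 − 47 = 11.
Column 4 has 4 − 5 + 19 + 3 + 11 + 15 = 47; the blank must be 58 − 47 = 11.
Row 2 has 15 + 10 + 3 + 11 + 19 − 5 = 53; the blank must be 58 − 53 = 5.
Column 5 has 18 + 5 + 2 + 4 + 6 + 16 = 51; the blank must be 58 − 51 = 7.
Row 5 has 2 + 2 + 3 + 7 + 21 + 3 = 38; the blank must be 58 − 38 = 20.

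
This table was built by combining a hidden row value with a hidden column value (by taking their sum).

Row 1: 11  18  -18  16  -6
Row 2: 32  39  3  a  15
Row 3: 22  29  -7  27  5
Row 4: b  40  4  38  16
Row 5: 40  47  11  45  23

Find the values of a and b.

a = 37, b = 33

The difference between any two rows is the same in every column — this is an addition table with the headers hidden.
Row 2 minus row 1 is 3 − (-18) = 21, so its entry in column 4 is 16 + 21 = 37.
Row 4 minus row 1 is 4 − (-18) = 22, so its entry in column 1 is 11 + 22 = 33.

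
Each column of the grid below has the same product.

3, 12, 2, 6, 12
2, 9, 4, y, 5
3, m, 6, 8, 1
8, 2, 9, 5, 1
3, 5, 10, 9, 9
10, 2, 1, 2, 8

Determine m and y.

Columns 3 and 5 each multiply to 4320, so every column has product 4320.
Column 2: 12×9×2×5×2 = 2160, so the missing entry is 4320 ÷ 2160 = 2.
Column 4: 6×8×5×9×2 = 4320, so the missing entry is 4320 ÷ 4320 = 1.

m = 2, y = 1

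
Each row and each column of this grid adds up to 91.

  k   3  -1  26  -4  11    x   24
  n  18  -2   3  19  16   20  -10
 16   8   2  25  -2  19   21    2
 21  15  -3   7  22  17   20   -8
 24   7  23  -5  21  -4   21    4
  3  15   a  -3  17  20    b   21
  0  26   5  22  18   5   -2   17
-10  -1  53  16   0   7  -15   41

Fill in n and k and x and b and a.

The known cells in row 2 total 64, leaving 91 − 64 = 27 for the blank.
The known cells in column 1 total 81, leaving 91 − 81 = 10 for the blank.
The known cells in row 1 total 69, leaving 91 − 69 = 22 for the blank.
The known cells in column 7 total 87, leaving 91 − 87 = 4 for the blank.
The known cells in row 6 total 77, leaving 91 − 77 = 14 for the blank.

n = 27, k = 10, x = 22, b = 4, a = 14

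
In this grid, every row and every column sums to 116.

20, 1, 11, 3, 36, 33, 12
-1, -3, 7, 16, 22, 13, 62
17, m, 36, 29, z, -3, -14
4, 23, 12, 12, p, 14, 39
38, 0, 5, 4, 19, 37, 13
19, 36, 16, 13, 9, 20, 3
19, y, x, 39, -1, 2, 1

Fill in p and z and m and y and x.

p = 12, z = 19, m = 32, y = 27, x = 29

Column 3 has 11 + 7 + 36 + 12 + 5 + 16 = 87; the blank must be 116 − 87 = 29.
Row 4 has 4 + 23 + 12 + 12 + 14 + 39 = 104; the blank must be 116 − 104 = 12.
Column 5 has 36 + 22 + 12 + 19 + 9 − 1 = 97; the blank must be 116 − 97 = 19.
Row 3 has 17 + 36 + 29 + 19 − 3 − 14 = 84; the blank must be 116 − 84 = 32.
Row 7 has 19 + 29 + 39 − 1 + 2 + 1 = 89; the blank must be 116 − 89 = 27.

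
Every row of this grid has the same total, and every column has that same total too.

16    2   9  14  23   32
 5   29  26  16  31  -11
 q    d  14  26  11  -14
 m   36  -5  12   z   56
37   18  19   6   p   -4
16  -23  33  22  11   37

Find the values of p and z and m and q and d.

p = 20, z = 0, m = -3, q = 25, d = 34

Rows 1 and 2 both sum to 96, so that's the common total.
Row 5: 37 + 18 + 19 + 6 − 4 = 76, so its missing entry is 96 − 76 = 20.
Column 2: 2 + 29 + 36 + 18 − 23 = 62, so its missing entry is 96 − 62 = 34.
Column 5: 23 + 31 + 11 + 20 + 11 = 96, so its missing entry is 96 − 96 = 0.
Row 3: 34 + 14 + 26 + 11 − 14 = 71, so its missing entry is 96 − 71 = 25.
Row 4: 36 − 5 + 12 + 0 + 56 = 99, so its missing entry is 96 − 99 = -3.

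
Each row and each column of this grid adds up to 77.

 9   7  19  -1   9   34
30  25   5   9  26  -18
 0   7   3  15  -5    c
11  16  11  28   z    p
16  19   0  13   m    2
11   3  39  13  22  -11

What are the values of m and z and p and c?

Row 5: 16 + 19 + 0 + 13 + 2 = 50, so its missing entry is 77 − 50 = 27.
Row 3: 0 + 7 + 3 + 15 − 5 = 20, so its missing entry is 77 − 20 = 57.
Column 5: 9 + 26 − 5 + 27 + 22 = 79, so its missing entry is 77 − 79 = -2.
Row 4: 11 + 16 + 11 + 28 − 2 = 64, so its missing entry is 77 − 64 = 13.

m = 27, z = -2, p = 13, c = 57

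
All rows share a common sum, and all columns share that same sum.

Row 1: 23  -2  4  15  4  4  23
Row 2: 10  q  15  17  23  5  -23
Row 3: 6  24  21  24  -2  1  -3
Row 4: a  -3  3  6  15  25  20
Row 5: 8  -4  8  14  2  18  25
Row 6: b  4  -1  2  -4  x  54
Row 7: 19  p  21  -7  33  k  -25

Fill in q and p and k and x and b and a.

Rows 1 and 3 both sum to 71, so that's the common total.
Row 2: 10 + 15 + 17 + 23 + 5 − 23 = 47, so its missing entry is 71 − 47 = 24.
Column 2: -2 + 24 + 24 − 3 − 4 + 4 = 43, so its missing entry is 71 − 43 = 28.
Row 7: 19 + 28 + 21 − 7 + 33 − 25 = 69, so its missing entry is 71 − 69 = 2.
Column 6: 4 + 5 + 1 + 25 + 18 + 2 = 55, so its missing entry is 71 − 55 = 16.
Row 4: -3 + 3 + 6 + 15 + 25 + 20 = 66, so its missing entry is 71 − 66 = 5.
Row 6: 4 − 1 + 2 − 4 + 16 + 54 = 71, so its missing entry is 71 − 71 = 0.

q = 24, p = 28, k = 2, x = 16, b = 0, a = 5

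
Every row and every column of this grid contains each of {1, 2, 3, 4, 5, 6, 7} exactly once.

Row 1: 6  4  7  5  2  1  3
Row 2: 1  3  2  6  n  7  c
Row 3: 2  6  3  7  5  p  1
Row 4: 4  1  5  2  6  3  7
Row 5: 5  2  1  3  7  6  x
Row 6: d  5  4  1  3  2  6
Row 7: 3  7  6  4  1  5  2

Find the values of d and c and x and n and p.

For row 5, column 7: row 5 already has {1, 2, 3, 5, 6, 7}; that leaves 4.
At (row 2, col 5): column 5 already has {1, 2, 3, 5, 6, 7}, so the value is 4.
For row 6, column 1: row 6 already has {1, 2, 3, 4, 5, 6}; that leaves 7.
For row 2, column 7: row 2 already has {1, 2, 3, 4, 6, 7}; that leaves 5.
At (row 3, col 6): row 3 already has {1, 2, 3, 5, 6, 7}, so the value is 4.

d = 7, c = 5, x = 4, n = 4, p = 4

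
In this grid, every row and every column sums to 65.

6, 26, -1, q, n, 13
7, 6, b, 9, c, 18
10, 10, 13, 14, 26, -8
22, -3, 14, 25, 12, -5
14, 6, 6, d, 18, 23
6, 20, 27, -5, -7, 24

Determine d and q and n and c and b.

The known cells in column 3 total 59, leaving 65 − 59 = 6 for the blank.
The known cells in row 5 total 67, leaving 65 − 67 = -2 for the blank.
The known cells in column 4 total 41, leaving 65 − 41 = 24 for the blank.
The known cells in row 1 total 68, leaving 65 − 68 = -3 for the blank.
The known cells in row 2 total 46, leaving 65 − 46 = 19 for the blank.

d = -2, q = 24, n = -3, c = 19, b = 6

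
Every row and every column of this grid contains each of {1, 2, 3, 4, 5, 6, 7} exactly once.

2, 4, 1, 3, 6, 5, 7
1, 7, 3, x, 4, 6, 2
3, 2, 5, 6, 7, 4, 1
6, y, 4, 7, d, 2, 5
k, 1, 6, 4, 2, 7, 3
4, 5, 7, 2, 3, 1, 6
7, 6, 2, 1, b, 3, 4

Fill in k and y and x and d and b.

Cell (5,1): row 5 already has {1, 2, 3, 4, 6, 7} → 5.
For row 4, column 2: column 2 already has {1, 2, 4, 5, 6, 7}; that leaves 3.
For row 4, column 5: row 4 already has {2, 3, 4, 5, 6, 7}; that leaves 1.
For row 7, column 5: row 7 already has {1, 2, 3, 4, 6, 7}; that leaves 5.
At (row 2, col 4): row 2 already has {1, 2, 3, 4, 6, 7}, so the value is 5.

k = 5, y = 3, x = 5, d = 1, b = 5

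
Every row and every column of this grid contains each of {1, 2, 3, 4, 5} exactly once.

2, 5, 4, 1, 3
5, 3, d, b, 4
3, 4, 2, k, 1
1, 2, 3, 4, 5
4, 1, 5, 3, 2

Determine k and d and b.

Cell (3,4): row 3 already has {1, 2, 3, 4} → 5.
Cell (2,3): column 3 already has {2, 3, 4, 5} → 1.
At (row 2, col 4): row 2 already has {1, 3, 4, 5}, so the value is 2.

k = 5, d = 1, b = 2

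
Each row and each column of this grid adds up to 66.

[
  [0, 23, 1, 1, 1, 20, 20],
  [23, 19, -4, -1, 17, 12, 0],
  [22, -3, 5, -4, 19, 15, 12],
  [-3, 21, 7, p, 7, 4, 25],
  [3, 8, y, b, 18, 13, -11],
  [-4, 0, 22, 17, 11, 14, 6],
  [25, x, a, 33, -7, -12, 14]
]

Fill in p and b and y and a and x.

p = 5, b = 15, y = 20, a = 15, x = -2

Column 2 has 23 + 19 − 3 + 21 + 8 + 0 = 68; the blank must be 66 − 68 = -2.
Row 7 has 25 − 2 + 33 − 7 − 12 + 14 = 51; the blank must be 66 − 51 = 15.
Column 3 has 1 − 4 + 5 + 7 + 22 + 15 = 46; the blank must be 66 − 46 = 20.
Row 5 has 3 + 8 + 20 + 18 + 13 − 11 = 51; the blank must be 66 − 51 = 15.
Row 4 has -3 + 21 + 7 + 7 + 4 + 25 = 61; the blank must be 66 − 61 = 5.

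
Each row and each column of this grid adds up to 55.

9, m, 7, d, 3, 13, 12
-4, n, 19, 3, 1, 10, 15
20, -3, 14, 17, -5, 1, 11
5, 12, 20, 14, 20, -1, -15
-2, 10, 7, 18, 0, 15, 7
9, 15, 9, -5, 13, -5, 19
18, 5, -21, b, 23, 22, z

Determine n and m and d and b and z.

Row 2: -4 + 19 + 3 + 1 + 10 + 15 = 44, so its missing entry is 55 − 44 = 11.
Column 2: 11 − 3 + 12 + 10 + 15 + 5 = 50, so its missing entry is 55 − 50 = 5.
Row 1: 9 + 5 + 7 + 3 + 13 + 12 = 49, so its missing entry is 55 − 49 = 6.
Column 7: 12 + 15 + 11 − 15 + 7 + 19 = 49, so its missing entry is 55 − 49 = 6.
Row 7: 18 + 5 − 21 + 23 + 22 + 6 = 53, so its missing entry is 55 − 53 = 2.

n = 11, m = 5, d = 6, b = 2, z = 6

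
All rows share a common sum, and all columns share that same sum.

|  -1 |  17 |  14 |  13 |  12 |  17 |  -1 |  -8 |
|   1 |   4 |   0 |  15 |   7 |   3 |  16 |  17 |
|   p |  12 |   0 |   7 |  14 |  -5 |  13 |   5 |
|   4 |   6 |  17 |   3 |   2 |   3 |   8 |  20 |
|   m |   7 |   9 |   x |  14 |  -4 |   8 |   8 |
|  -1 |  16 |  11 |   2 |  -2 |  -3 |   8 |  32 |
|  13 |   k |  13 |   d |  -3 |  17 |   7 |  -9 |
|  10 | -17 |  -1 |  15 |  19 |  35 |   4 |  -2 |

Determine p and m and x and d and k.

p = 17, m = 20, x = 1, d = 7, k = 18

Rows 1 and 2 both sum to 63, so that's the common total.
The known cells in column 2 total 45, leaving 63 − 45 = 18 for the blank.
The known cells in row 3 total 46, leaving 63 − 46 = 17 for the blank.
The known cells in column 1 total 43, leaving 63 − 43 = 20 for the blank.
The known cells in row 5 total 62, leaving 63 − 62 = 1 for the blank.
The known cells in row 7 total 56, leaving 63 − 56 = 7 for the blank.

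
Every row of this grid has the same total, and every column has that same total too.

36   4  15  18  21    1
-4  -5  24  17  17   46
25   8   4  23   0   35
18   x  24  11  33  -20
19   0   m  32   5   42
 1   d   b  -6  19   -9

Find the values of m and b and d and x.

m = -3, b = 31, d = 59, x = 29

Rows 1 and 2 both sum to 95, so that's the common total.
Row 4 has 18 + 24 + 11 + 33 − 20 = 66; the blank must be 95 − 66 = 29.
Column 2 has 4 − 5 + 8 + 29 + 0 = 36; the blank must be 95 − 36 = 59.
Row 5 has 19 + 0 + 32 + 5 + 42 = 98; the blank must be 95 − 98 = -3.
Row 6 has 1 + 59 − 6 + 19 − 9 = 64; the blank must be 95 − 64 = 31.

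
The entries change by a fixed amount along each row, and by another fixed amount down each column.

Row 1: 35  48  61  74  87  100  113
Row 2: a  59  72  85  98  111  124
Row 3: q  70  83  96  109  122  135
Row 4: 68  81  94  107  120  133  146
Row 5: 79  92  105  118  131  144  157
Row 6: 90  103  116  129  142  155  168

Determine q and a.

Along each row the entries change by 13 per step; down each column they change by 11.
Row 3: from 70 at column 2, stepping by 13 to column 1 gives 57.
Row 2: from 59 at column 2, stepping by 13 to column 1 gives 46.

q = 57, a = 46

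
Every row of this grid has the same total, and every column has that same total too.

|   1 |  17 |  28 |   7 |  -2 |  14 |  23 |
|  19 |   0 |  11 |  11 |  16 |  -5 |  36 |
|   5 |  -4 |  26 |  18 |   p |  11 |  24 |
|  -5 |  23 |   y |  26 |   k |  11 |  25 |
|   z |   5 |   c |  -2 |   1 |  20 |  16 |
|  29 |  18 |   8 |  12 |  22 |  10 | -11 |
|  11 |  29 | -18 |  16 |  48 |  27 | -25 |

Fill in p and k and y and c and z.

Rows 1 and 2 both sum to 88, so that's the common total.
Row 3 has 5 − 4 + 26 + 18 + 11 + 24 = 80; the blank must be 88 − 80 = 8.
Column 1 has 1 + 19 + 5 − 5 + 29 + 11 = 60; the blank must be 88 − 60 = 28.
Column 5 has -2 + 16 + 8 + 1 + 22 + 48 = 93; the blank must be 88 − 93 = -5.
Row 5 has 28 + 5 − 2 + 1 + 20 + 16 = 68; the blank must be 88 − 68 = 20.
Row 4 has -5 + 23 + 26 − 5 + 11 + 25 = 75; the blank must be 88 − 75 = 13.

p = 8, k = -5, y = 13, c = 20, z = 28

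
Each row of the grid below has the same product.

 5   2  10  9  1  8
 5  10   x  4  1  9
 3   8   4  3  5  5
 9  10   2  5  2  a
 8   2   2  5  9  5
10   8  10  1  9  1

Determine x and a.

Rows 5 and 6 each multiply to 7200, so every row has product 7200.
Row 2: 5×10×4×1×9 = 1800, so the missing entry is 7200 ÷ 1800 = 4.
Row 4: 9×10×2×5×2 = 1800, so the missing entry is 7200 ÷ 1800 = 4.

x = 4, a = 4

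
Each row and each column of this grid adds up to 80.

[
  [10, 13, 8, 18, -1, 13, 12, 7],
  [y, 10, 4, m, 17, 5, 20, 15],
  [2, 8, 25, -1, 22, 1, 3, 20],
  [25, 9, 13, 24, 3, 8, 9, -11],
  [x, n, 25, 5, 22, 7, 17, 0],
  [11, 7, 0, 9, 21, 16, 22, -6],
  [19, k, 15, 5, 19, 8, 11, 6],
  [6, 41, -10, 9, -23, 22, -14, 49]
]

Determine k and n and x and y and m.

The known cells in column 4 total 69, leaving 80 − 69 = 11 for the blank.
The known cells in row 7 total 83, leaving 80 − 83 = -3 for the blank.
The known cells in row 2 total 82, leaving 80 − 82 = -2 for the blank.
The known cells in column 1 total 71, leaving 80 − 71 = 9 for the blank.
The known cells in row 5 total 85, leaving 80 − 85 = -5 for the blank.

k = -3, n = -5, x = 9, y = -2, m = 11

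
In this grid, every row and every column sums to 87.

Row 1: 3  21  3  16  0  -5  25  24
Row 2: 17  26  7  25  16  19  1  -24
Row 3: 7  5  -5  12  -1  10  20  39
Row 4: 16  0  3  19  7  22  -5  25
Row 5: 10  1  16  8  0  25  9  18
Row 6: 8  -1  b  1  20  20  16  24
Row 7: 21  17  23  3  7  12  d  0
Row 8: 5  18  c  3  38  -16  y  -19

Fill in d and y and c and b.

d = 4, y = 17, c = 41, b = -1

The known cells in row 7 total 83, leaving 87 − 83 = 4 for the blank.
The known cells in column 7 total 70, leaving 87 − 70 = 17 for the blank.
The known cells in row 8 total 46, leaving 87 − 46 = 41 for the blank.
The known cells in row 6 total 88, leaving 87 − 88 = -1 for the blank.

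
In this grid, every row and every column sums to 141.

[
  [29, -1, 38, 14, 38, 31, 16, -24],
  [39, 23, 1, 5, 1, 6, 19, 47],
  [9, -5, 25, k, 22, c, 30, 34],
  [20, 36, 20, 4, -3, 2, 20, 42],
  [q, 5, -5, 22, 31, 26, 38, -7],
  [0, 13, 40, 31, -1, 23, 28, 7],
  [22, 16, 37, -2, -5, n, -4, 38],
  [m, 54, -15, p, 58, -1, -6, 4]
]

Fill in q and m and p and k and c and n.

q = 31, m = -9, p = 56, k = 11, c = 15, n = 39

Row 5 has 5 − 5 + 22 + 31 + 26 + 38 − 7 = 110; the blank must be 141 − 110 = 31.
Row 7 has 22 + 16 + 37 − 2 − 5 − 4 + 38 = 102; the blank must be 141 − 102 = 39.
Column 1 has 29 + 39 + 9 + 20 + 31 + 0 + 22 = 150; the blank must be 141 − 150 = -9.
Row 8 has -9 + 54 − 15 + 58 − 1 − 6 + 4 = 85; the blank must be 141 − 85 = 56.
Column 4 has 14 + 5 + 4 + 22 + 31 − 2 + 56 = 130; the blank must be 141 − 130 = 11.
Row 3 has 9 − 5 + 25 + 11 + 22 + 30 + 34 = 126; the blank must be 141 − 126 = 15.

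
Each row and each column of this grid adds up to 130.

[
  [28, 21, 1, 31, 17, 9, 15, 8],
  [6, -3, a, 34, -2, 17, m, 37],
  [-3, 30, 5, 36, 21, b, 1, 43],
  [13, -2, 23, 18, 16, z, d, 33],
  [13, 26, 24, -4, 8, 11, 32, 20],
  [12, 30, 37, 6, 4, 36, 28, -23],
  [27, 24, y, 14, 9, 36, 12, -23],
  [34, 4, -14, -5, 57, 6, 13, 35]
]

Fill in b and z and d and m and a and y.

b = -3, z = 18, d = 11, m = 18, a = 23, y = 31

Row 7 has 27 + 24 + 14 + 9 + 36 + 12 − 23 = 99; the blank must be 130 − 99 = 31.
Column 3 has 1 + 5 + 23 + 24 + 37 + 31 − 14 = 107; the blank must be 130 − 107 = 23.
Row 2 has 6 − 3 + 23 + 34 − 2 + 17 + 37 = 112; the blank must be 130 − 112 = 18.
Column 7 has 15 + 18 + 1 + 32 + 28 + 12 + 13 = 119; the blank must be 130 − 119 = 11.
Row 3 has -3 + 30 + 5 + 36 + 21 + 1 + 43 = 133; the blank must be 130 − 133 = -3.
Row 4 has 13 − 2 + 23 + 18 + 16 + 11 + 33 = 112; the blank must be 130 − 112 = 18.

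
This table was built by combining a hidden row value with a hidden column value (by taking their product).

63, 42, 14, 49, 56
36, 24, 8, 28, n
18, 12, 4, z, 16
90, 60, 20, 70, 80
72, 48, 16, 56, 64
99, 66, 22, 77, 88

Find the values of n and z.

Each row is a constant multiple of every other row — this is a multiplication table with the headers hidden.
Row 2 is 24/42 = 4/7 times row 1, so its entry in column 5 is 56 × 4/7 = 32.
Row 3 is 12/42 = 2/7 times row 1, so its entry in column 4 is 49 × 2/7 = 14.

n = 32, z = 14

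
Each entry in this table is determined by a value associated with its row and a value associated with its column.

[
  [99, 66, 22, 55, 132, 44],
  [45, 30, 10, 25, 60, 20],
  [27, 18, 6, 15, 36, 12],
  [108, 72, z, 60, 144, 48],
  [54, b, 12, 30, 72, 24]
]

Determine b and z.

b = 36, z = 24

Each row is a constant multiple of every other row — this is a multiplication table with the headers hidden.
Row 5 is 24/44 = 6/11 times row 1, so its entry in column 2 is 66 × 6/11 = 36.
Row 4 is 48/44 = 12/11 times row 1, so its entry in column 3 is 22 × 12/11 = 24.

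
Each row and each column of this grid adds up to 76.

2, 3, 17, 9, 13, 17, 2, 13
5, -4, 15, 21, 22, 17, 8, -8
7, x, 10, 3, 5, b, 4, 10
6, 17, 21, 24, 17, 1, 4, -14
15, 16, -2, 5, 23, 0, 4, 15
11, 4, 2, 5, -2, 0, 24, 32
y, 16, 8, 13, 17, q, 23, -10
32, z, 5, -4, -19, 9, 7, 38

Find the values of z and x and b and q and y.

z = 8, x = 16, b = 21, q = 11, y = -2

The known cells in row 8 total 68, leaving 76 − 68 = 8 for the blank.
The known cells in column 2 total 60, leaving 76 − 60 = 16 for the blank.
The known cells in column 1 total 78, leaving 76 − 78 = -2 for the blank.
The known cells in row 7 total 65, leaving 76 − 65 = 11 for the blank.
The known cells in row 3 total 55, leaving 76 − 55 = 21 for the blank.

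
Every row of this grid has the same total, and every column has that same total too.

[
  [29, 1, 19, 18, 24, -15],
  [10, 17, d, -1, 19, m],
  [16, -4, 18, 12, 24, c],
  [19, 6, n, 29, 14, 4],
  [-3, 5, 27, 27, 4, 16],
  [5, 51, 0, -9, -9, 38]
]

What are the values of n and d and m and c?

n = 4, d = 8, m = 23, c = 10

Rows 1 and 5 both sum to 76, so that's the common total.
Row 4 has 19 + 6 + 29 + 14 + 4 = 72; the blank must be 76 − 72 = 4.
Column 3 has 19 + 18 + 4 + 27 + 0 = 68; the blank must be 76 − 68 = 8.
Row 3 has 16 − 4 + 18 + 12 + 24 = 66; the blank must be 76 − 66 = 10.
Row 2 has 10 + 17 + 8 − 1 + 19 = 53; the blank must be 76 − 53 = 23.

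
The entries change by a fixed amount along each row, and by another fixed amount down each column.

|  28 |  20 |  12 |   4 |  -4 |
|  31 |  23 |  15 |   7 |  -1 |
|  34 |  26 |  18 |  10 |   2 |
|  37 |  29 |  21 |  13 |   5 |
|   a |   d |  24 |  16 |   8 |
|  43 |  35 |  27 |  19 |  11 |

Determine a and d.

a = 40, d = 32

Along each row the entries change by -8 per step; down each column they change by 3.
Row 5: from 24 at column 3, stepping by -8 to column 1 gives 40.
Row 5: from 24 at column 3, stepping by -8 to column 2 gives 32.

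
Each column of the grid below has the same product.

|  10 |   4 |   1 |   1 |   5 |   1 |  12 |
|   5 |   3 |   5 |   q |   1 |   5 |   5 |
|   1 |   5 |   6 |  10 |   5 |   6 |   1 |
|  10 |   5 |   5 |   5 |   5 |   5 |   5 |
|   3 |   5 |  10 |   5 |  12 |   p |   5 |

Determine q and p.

q = 6, p = 10

Columns 1 and 3 each multiply to 1500, so every column has product 1500.
Column 4: 1×10×5×5 = 250, so the missing entry is 1500 ÷ 250 = 6.
Column 6: 1×5×6×5 = 150, so the missing entry is 1500 ÷ 150 = 10.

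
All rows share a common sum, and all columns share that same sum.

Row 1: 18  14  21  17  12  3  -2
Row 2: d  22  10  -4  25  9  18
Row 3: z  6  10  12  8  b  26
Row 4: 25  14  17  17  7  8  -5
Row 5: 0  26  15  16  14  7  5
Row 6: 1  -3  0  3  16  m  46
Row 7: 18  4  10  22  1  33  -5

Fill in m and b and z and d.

Rows 1 and 4 both sum to 83, so that's the common total.
Row 2: 22 + 10 − 4 + 25 + 9 + 18 = 80, so its missing entry is 83 − 80 = 3.
Column 1: 18 + 3 + 25 + 0 + 1 + 18 = 65, so its missing entry is 83 − 65 = 18.
Row 6: 1 − 3 + 0 + 3 + 16 + 46 = 63, so its missing entry is 83 − 63 = 20.
Row 3: 18 + 6 + 10 + 12 + 8 + 26 = 80, so its missing entry is 83 − 80 = 3.

m = 20, b = 3, z = 18, d = 3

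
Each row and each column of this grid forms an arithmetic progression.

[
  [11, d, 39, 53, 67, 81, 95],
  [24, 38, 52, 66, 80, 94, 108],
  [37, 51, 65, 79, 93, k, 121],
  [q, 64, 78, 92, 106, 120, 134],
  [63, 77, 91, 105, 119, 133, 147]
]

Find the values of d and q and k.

d = 25, q = 50, k = 107

Along each row the entries change by 14 per step; down each column they change by 13.
Row 1: from 11 at column 1, stepping by 14 to column 2 gives 25.
Row 4: from 64 at column 2, stepping by 14 to column 1 gives 50.
Row 3: from 37 at column 1, stepping by 14 to column 6 gives 107.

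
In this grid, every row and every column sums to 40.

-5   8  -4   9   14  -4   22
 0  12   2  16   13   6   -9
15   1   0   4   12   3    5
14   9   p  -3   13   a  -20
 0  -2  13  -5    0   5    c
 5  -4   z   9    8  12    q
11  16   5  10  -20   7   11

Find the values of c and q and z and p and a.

c = 29, q = 2, z = 8, p = 16, a = 11

Row 5: 0 − 2 + 13 − 5 + 0 + 5 = 11, so its missing entry is 40 − 11 = 29.
Column 7: 22 − 9 + 5 − 20 + 29 + 11 = 38, so its missing entry is 40 − 38 = 2.
Column 6: -4 + 6 + 3 + 5 + 12 + 7 = 29, so its missing entry is 40 − 29 = 11.
Row 4: 14 + 9 − 3 + 13 + 11 − 20 = 24, so its missing entry is 40 − 24 = 16.
Row 6: 5 − 4 + 9 + 8 + 12 + 2 = 32, so its missing entry is 40 − 32 = 8.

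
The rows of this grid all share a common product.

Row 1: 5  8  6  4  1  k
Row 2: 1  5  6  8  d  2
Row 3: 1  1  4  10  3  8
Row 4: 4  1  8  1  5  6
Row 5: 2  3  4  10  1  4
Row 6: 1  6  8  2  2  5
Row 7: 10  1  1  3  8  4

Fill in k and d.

k = 1, d = 2

Rows 4 and 7 each multiply to 960, so every row has product 960.
Row 1: 5×8×6×4×1 = 960, so the missing entry is 960 ÷ 960 = 1.
Row 2: 1×5×6×8×2 = 480, so the missing entry is 960 ÷ 480 = 2.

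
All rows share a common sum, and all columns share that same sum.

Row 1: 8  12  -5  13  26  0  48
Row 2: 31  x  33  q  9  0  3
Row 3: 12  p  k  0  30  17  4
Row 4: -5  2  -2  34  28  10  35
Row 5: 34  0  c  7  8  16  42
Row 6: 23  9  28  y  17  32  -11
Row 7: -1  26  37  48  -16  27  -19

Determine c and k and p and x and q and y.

Rows 1 and 4 both sum to 102, so that's the common total.
Row 5: 34 + 0 + 7 + 8 + 16 + 42 = 107, so its missing entry is 102 − 107 = -5.
Column 3: -5 + 33 − 2 − 5 + 28 + 37 = 86, so its missing entry is 102 − 86 = 16.
Row 3: 12 + 16 + 0 + 30 + 17 + 4 = 79, so its missing entry is 102 − 79 = 23.
Column 2: 12 + 23 + 2 + 0 + 9 + 26 = 72, so its missing entry is 102 − 72 = 30.
Row 6: 23 + 9 + 28 + 17 + 32 − 11 = 98, so its missing entry is 102 − 98 = 4.
Row 2: 31 + 30 + 33 + 9 + 0 + 3 = 106, so its missing entry is 102 − 106 = -4.

c = -5, k = 16, p = 23, x = 30, q = -4, y = 4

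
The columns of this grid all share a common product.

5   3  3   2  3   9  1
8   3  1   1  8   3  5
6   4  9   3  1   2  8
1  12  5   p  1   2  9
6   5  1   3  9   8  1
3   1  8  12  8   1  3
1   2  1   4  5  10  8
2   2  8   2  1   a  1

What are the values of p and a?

p = 5, a = 1

Columns 2 and 7 each multiply to 8640, so every column has product 8640.
Column 4: 2×1×3×3×12×4×2 = 1728, so the missing entry is 8640 ÷ 1728 = 5.
Column 6: 9×3×2×2×8×1×10 = 8640, so the missing entry is 8640 ÷ 8640 = 1.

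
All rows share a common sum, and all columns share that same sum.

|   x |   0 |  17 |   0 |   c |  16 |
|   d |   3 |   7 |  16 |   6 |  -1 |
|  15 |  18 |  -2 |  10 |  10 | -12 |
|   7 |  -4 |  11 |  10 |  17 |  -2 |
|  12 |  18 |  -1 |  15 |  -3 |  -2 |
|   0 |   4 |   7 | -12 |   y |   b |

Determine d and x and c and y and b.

Rows 3 and 4 both sum to 39, so that's the common total.
The known cells in column 6 total -1, leaving 39 − (-1) = 40 for the blank.
The known cells in row 6 total 39, leaving 39 − 39 = 0 for the blank.
The known cells in column 5 total 30, leaving 39 − 30 = 9 for the blank.
The known cells in row 1 total 42, leaving 39 − 42 = -3 for the blank.
The known cells in row 2 total 31, leaving 39 − 31 = 8 for the blank.

d = 8, x = -3, c = 9, y = 0, b = 40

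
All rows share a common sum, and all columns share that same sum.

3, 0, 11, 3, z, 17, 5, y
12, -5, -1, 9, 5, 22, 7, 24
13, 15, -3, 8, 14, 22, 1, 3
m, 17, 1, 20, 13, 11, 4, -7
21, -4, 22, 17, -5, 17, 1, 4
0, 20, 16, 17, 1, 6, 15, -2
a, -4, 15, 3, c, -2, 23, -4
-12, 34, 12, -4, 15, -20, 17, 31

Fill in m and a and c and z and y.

m = 14, a = 22, c = 20, z = 10, y = 24

Rows 2 and 3 both sum to 73, so that's the common total.
Column 8 has 24 + 3 − 7 + 4 − 2 − 4 + 31 = 49; the blank must be 73 − 49 = 24.
Row 1 has 3 + 0 + 11 + 3 + 17 + 5 + 24 = 63; the blank must be 73 − 63 = 10.
Column 5 has 10 + 5 + 14 + 13 − 5 + 1 + 15 = 53; the blank must be 73 − 53 = 20.
Row 4 has 17 + 1 + 20 + 13 + 11 + 4 − 7 = 59; the blank must be 73 − 59 = 14.
Row 7 has -4 + 15 + 3 + 20 − 2 + 23 − 4 = 51; the blank must be 73 − 51 = 22.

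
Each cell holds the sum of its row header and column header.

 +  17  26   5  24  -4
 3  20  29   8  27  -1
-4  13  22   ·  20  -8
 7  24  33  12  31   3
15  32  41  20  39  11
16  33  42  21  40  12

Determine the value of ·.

1

-4 + 5 = 1.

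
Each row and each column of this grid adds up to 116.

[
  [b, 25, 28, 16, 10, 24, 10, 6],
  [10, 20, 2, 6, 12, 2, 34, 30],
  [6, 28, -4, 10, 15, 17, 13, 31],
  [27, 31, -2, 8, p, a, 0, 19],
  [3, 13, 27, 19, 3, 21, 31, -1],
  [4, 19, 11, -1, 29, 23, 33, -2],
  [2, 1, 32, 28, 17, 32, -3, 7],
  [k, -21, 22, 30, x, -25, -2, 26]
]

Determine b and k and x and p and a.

Row 1: 25 + 28 + 16 + 10 + 24 + 10 + 6 = 119, so its missing entry is 116 − 119 = -3.
Column 1: -3 + 10 + 6 + 27 + 3 + 4 + 2 = 49, so its missing entry is 116 − 49 = 67.
Row 8: 67 − 21 + 22 + 30 − 25 − 2 + 26 = 97, so its missing entry is 116 − 97 = 19.
Column 5: 10 + 12 + 15 + 3 + 29 + 17 + 19 = 105, so its missing entry is 116 − 105 = 11.
Row 4: 27 + 31 − 2 + 8 + 11 + 0 + 19 = 94, so its missing entry is 116 − 94 = 22.

b = -3, k = 67, x = 19, p = 11, a = 22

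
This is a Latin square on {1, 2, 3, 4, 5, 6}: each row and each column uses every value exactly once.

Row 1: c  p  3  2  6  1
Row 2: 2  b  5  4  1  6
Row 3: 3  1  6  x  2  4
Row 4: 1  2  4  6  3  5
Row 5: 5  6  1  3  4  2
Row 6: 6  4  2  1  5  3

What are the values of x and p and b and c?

At (row 3, col 4): row 3 already has {1, 2, 3, 4, 6}, so the value is 5.
At (row 2, col 2): row 2 already has {1, 2, 4, 5, 6}, so the value is 3.
At (row 1, col 1): column 1 already has {1, 2, 3, 5, 6}, so the value is 4.
At (row 1, col 2): row 1 already has {1, 2, 3, 4, 6}, so the value is 5.

x = 5, p = 5, b = 3, c = 4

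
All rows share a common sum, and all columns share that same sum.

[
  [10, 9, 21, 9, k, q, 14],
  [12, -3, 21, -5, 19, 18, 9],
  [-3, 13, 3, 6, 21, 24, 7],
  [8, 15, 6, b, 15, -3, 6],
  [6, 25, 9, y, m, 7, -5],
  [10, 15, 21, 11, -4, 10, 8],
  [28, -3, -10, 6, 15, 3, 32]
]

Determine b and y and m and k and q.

b = 24, y = 20, m = 9, k = -4, q = 12

Rows 2 and 3 both sum to 71, so that's the common total.
Row 4: 8 + 15 + 6 + 15 − 3 + 6 = 47, so its missing entry is 71 − 47 = 24.
Column 4: 9 − 5 + 6 + 24 + 11 + 6 = 51, so its missing entry is 71 − 51 = 20.
Row 5: 6 + 25 + 9 + 20 + 7 − 5 = 62, so its missing entry is 71 − 62 = 9.
Column 5: 19 + 21 + 15 + 9 − 4 + 15 = 75, so its missing entry is 71 − 75 = -4.
Row 1: 10 + 9 + 21 + 9 − 4 + 14 = 59, so its missing entry is 71 − 59 = 12.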